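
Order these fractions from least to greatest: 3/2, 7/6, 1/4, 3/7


Convert to decimal for comparison:
  3/2 = 1.5
  7/6 = 1.1667
  1/4 = 0.25
  3/7 = 0.4286
Decimals in increasing order: 0.25 < 0.4286 < 1.1667 < 1.5
Writing each back as its fraction gives the sorted order.
Final answer: 1/4, 3/7, 7/6, 3/2


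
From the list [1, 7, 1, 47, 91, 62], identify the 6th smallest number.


Sort ascending: [1, 1, 7, 47, 62, 91]
The 6th element (1-indexed) is at index 5.
Value = 91
Final answer: 91


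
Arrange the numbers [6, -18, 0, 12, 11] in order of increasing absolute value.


Compute absolute values:
  |6| = 6
  |-18| = 18
  |0| = 0
  |12| = 12
  |11| = 11
Absolute values in increasing order: 0 < 6 < 11 < 12 < 18
Listing the original numbers in that order gives the answer.
Final answer: [0, 6, 11, 12, -18]


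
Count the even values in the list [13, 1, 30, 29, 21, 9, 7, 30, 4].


Check each element:
  13 is odd
  1 is odd
  30 is even
  29 is odd
  21 is odd
  9 is odd
  7 is odd
  30 is even
  4 is even
Evens: [30, 30, 4]
Count of evens = 3
Final answer: 3


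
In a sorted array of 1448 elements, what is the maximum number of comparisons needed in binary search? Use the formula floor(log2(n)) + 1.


Binary search halves the search space each step.
Maximum comparisons = floor(log2(1448)) + 1
log2(1448) = 10.4998
floor(log2(1448)) = 10, so 10 + 1 = 11
Final answer: 11


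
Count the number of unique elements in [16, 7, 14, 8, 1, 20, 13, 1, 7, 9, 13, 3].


List all unique values:
Distinct values: [1, 3, 7, 8, 9, 13, 14, 16, 20]
Count = 9
Final answer: 9


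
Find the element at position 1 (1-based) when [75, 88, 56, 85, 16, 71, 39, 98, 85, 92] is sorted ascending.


Sort ascending: [16, 39, 56, 71, 75, 85, 85, 88, 92, 98]
The 1st element (1-indexed) is at index 0.
Value = 16
Final answer: 16


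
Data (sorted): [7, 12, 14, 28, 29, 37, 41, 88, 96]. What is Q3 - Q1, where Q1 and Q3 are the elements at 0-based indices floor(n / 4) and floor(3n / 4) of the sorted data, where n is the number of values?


The data has n = 9 elements.
Q1 index = floor(9 / 4) = floor(2.25) = 2; Q3 index = floor(3 * 9 / 4) = floor(6.75) = 6
Q1 = element at index 2 = 14
Q3 = element at index 6 = 41
IQR = 41 - 14 = 27
Final answer: 27


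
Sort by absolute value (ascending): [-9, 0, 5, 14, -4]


Compute absolute values:
  |-9| = 9
  |0| = 0
  |5| = 5
  |14| = 14
  |-4| = 4
Absolute values in increasing order: 0 < 4 < 5 < 9 < 14
Listing the original numbers in that order gives the answer.
Final answer: [0, -4, 5, -9, 14]


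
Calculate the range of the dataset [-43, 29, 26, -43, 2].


Maximum value: 29
Minimum value: -43
Range = 29 - (-43) = 72
Final answer: 72


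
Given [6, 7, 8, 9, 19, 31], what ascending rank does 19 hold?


Sort ascending: [6, 7, 8, 9, 19, 31]
Find 19 in the sorted list.
19 is at position 5 (1-indexed).
Final answer: 5


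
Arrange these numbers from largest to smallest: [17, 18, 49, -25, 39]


Original list: [17, 18, 49, -25, 39]
Repeatedly take the largest remaining element:
  Remaining [17, 18, 49, -25, 39] -> largest is 49
  Remaining [17, 18, -25, 39] -> largest is 39
  Remaining [17, 18, -25] -> largest is 18
  Remaining [17, -25] -> largest is 17
  Remaining [-25] -> largest is -25
Collecting the picks in order gives the descending list.
Final answer: [49, 39, 18, 17, -25]


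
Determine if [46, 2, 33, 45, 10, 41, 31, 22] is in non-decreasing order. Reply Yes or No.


Check consecutive pairs:
  46 <= 2? False
  2 <= 33? True
  33 <= 45? True
  45 <= 10? False
  10 <= 41? True
  41 <= 31? False
  31 <= 22? False
4 consecutive pair(s) are out of order, so the list is not sorted.
Final answer: No


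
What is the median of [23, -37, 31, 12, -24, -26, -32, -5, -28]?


First, sort the list: [-37, -32, -28, -26, -24, -5, 12, 23, 31]
The list has 9 elements (odd count).
The middle index is 4 (0-based), and the element there is -24.
Final answer: -24


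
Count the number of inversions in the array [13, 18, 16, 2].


For each element, count the later elements that are smaller than it:
  13 (index 0): smaller elements after it = [2] -> 1
  18 (index 1): smaller elements after it = [16, 2] -> 2
  16 (index 2): smaller elements after it = [2] -> 1
Total inversions = 1 + 2 + 1 = 4
Final answer: 4


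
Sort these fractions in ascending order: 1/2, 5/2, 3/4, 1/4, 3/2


Convert to decimal for comparison:
  1/2 = 0.5
  5/2 = 2.5
  3/4 = 0.75
  1/4 = 0.25
  3/2 = 1.5
Decimals in increasing order: 0.25 < 0.5 < 0.75 < 1.5 < 2.5
Writing each back as its fraction gives the sorted order.
Final answer: 1/4, 1/2, 3/4, 3/2, 5/2


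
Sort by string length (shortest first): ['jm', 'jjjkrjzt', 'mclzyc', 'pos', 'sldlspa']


Compute lengths:
  'jm' has length 2
  'jjjkrjzt' has length 8
  'mclzyc' has length 6
  'pos' has length 3
  'sldlspa' has length 7
Lengths in increasing order: 2 < 3 < 6 < 7 < 8
Listing the words in that order gives the answer.
Final answer: ['jm', 'pos', 'mclzyc', 'sldlspa', 'jjjkrjzt']


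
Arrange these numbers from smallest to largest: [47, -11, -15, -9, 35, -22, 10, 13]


Original list: [47, -11, -15, -9, 35, -22, 10, 13]
Repeatedly take the smallest remaining element:
  Remaining [47, -11, -15, -9, 35, -22, 10, 13] -> smallest is -22
  Remaining [47, -11, -15, -9, 35, 10, 13] -> smallest is -15
  Remaining [47, -11, -9, 35, 10, 13] -> smallest is -11
  Remaining [47, -9, 35, 10, 13] -> smallest is -9
  Remaining [47, 35, 10, 13] -> smallest is 10
  Remaining [47, 35, 13] -> smallest is 13
  Remaining [47, 35] -> smallest is 35
  Remaining [47] -> smallest is 47
Collecting the picks in order gives the sorted list.
Final answer: [-22, -15, -11, -9, 10, 13, 35, 47]


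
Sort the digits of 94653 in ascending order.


The number 94653 has digits: 9, 4, 6, 5, 3
Sorted: 3, 4, 5, 6, 9
Joining the sorted digits gives the result.
Final answer: 34569


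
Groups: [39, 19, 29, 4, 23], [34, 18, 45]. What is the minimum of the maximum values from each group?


Find max of each group:
  Group 1: [39, 19, 29, 4, 23] -> max = 39
  Group 2: [34, 18, 45] -> max = 45
Maxes: [39, 45]
Minimum of maxes = 39
Final answer: 39


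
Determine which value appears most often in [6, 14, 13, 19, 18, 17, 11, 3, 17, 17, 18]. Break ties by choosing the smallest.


Count the frequency of each value:
  3 appears 1 time(s)
  6 appears 1 time(s)
  11 appears 1 time(s)
  13 appears 1 time(s)
  14 appears 1 time(s)
  17 appears 3 time(s)
  18 appears 2 time(s)
  19 appears 1 time(s)
Maximum frequency is 3.
Only 17 reaches that frequency, so it is the mode.
Final answer: 17


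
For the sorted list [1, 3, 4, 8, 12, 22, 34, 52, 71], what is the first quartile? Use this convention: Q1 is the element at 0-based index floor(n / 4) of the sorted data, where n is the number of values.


The list has n = 9 elements.
Q1 index = floor(9 / 4) = floor(2.25) = 2
Counting from index 0 in the sorted data, the element at index 2 is 4.
Final answer: 4


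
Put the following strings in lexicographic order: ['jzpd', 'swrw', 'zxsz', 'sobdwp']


Compare strings character by character (the first differing letter decides):
  'jzpd' < 'sobdwp' since 'j' < 's' at position 1
  'sobdwp' < 'swrw' since 'o' < 'w' at position 2
  'swrw' < 'zxsz' since 's' < 'z' at position 1
Chaining these comparisons gives the alphabetical order.
Final answer: ['jzpd', 'sobdwp', 'swrw', 'zxsz']


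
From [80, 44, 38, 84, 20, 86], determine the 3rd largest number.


Sort descending: [86, 84, 80, 44, 38, 20]
The 3rd element (1-indexed) is at index 2.
Value = 80
Final answer: 80


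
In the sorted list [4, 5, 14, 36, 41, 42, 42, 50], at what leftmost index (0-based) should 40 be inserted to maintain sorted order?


List is sorted: [4, 5, 14, 36, 41, 42, 42, 50]
We need the leftmost position where 40 can be inserted, i.e. the first index whose element is >= 40 (or the end of the list if none is).
Binary search with low=0, high=8 (0-based indices):
  low=0, high=8, mid=4: a[4]=41 >= 40, so high = 4
  low=0, high=4, mid=2: a[2]=14 < 40, so low = 3
  low=3, high=4, mid=3: a[3]=36 < 40, so low = 4
Now low = high = 4, so the insertion index is 4.
Final answer: 4


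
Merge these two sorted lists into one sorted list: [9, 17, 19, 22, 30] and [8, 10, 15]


List A: [9, 17, 19, 22, 30]
List B: [8, 10, 15]
Repeatedly compare the front elements and take the smaller:
  9 vs 8 -> take 8
  9 vs 10 -> take 9
  17 vs 10 -> take 10
  17 vs 15 -> take 15
  B is exhausted; append the rest of A: [17, 19, 22, 30]
Final answer: [8, 9, 10, 15, 17, 19, 22, 30]


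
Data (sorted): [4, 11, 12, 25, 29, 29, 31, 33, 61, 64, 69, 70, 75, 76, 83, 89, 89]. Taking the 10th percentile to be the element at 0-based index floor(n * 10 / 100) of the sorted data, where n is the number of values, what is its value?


The dataset has n = 17 elements.
Index = floor(17 * 10 / 100) = floor(170 / 100) = floor(1.7) = 1
Counting from index 0 in the sorted data, the element at index 1 is 11.
Final answer: 11


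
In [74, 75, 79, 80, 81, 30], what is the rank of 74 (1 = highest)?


Sort descending: [81, 80, 79, 75, 74, 30]
Find 74 in the sorted list.
74 is at position 5.
Final answer: 5


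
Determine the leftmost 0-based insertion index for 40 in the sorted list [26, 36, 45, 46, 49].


List is sorted: [26, 36, 45, 46, 49]
We need the leftmost position where 40 can be inserted, i.e. the first index whose element is >= 40 (or the end of the list if none is).
Binary search with low=0, high=5 (0-based indices):
  low=0, high=5, mid=2: a[2]=45 >= 40, so high = 2
  low=0, high=2, mid=1: a[1]=36 < 40, so low = 2
Now low = high = 2, so the insertion index is 2.
Final answer: 2


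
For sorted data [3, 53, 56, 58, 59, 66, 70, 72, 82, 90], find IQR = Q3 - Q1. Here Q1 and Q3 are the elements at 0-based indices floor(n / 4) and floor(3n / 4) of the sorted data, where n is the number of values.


The data has n = 10 elements.
Q1 index = floor(10 / 4) = floor(2.5) = 2; Q3 index = floor(3 * 10 / 4) = floor(7.5) = 7
Q1 = element at index 2 = 56
Q3 = element at index 7 = 72
IQR = 72 - 56 = 16
Final answer: 16


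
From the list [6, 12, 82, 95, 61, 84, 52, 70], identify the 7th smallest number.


Sort ascending: [6, 12, 52, 61, 70, 82, 84, 95]
The 7th element (1-indexed) is at index 6.
Value = 84
Final answer: 84


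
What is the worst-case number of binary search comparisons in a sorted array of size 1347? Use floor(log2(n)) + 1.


Binary search halves the search space each step.
Maximum comparisons = floor(log2(1347)) + 1
log2(1347) = 10.3955
floor(log2(1347)) = 10, so 10 + 1 = 11
Final answer: 11


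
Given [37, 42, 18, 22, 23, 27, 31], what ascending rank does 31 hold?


Sort ascending: [18, 22, 23, 27, 31, 37, 42]
Find 31 in the sorted list.
31 is at position 5 (1-indexed).
Final answer: 5


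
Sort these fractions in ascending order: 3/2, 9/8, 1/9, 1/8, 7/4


Convert to decimal for comparison:
  3/2 = 1.5
  9/8 = 1.125
  1/9 = 0.1111
  1/8 = 0.125
  7/4 = 1.75
Decimals in increasing order: 0.1111 < 0.125 < 1.125 < 1.5 < 1.75
Writing each back as its fraction gives the sorted order.
Final answer: 1/9, 1/8, 9/8, 3/2, 7/4


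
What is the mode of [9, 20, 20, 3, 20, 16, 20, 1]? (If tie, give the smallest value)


Count the frequency of each value:
  1 appears 1 time(s)
  3 appears 1 time(s)
  9 appears 1 time(s)
  16 appears 1 time(s)
  20 appears 4 time(s)
Maximum frequency is 4.
Only 20 reaches that frequency, so it is the mode.
Final answer: 20


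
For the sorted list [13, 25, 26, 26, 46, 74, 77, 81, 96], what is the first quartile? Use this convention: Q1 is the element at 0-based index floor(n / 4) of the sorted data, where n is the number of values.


The list has n = 9 elements.
Q1 index = floor(9 / 4) = floor(2.25) = 2
Counting from index 0 in the sorted data, the element at index 2 is 26.
Final answer: 26


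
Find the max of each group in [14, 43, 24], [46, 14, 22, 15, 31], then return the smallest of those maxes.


Find max of each group:
  Group 1: [14, 43, 24] -> max = 43
  Group 2: [46, 14, 22, 15, 31] -> max = 46
Maxes: [43, 46]
Minimum of maxes = 43
Final answer: 43


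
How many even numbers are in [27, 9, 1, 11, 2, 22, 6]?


Check each element:
  27 is odd
  9 is odd
  1 is odd
  11 is odd
  2 is even
  22 is even
  6 is even
Evens: [2, 22, 6]
Count of evens = 3
Final answer: 3


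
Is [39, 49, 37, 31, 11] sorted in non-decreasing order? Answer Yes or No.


Check consecutive pairs:
  39 <= 49? True
  49 <= 37? False
  37 <= 31? False
  31 <= 11? False
3 consecutive pair(s) are out of order, so the list is not sorted.
Final answer: No


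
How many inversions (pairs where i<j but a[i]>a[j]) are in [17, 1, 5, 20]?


For each element, count the later elements that are smaller than it:
  17 (index 0): smaller elements after it = [1, 5] -> 2
  1 (index 1): smaller elements after it = [] -> 0
  5 (index 2): smaller elements after it = [] -> 0
Total inversions = 2 + 0 + 0 = 2
Final answer: 2


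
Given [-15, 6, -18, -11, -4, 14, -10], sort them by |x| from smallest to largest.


Compute absolute values:
  |-15| = 15
  |6| = 6
  |-18| = 18
  |-11| = 11
  |-4| = 4
  |14| = 14
  |-10| = 10
Absolute values in increasing order: 4 < 6 < 10 < 11 < 14 < 15 < 18
Listing the original numbers in that order gives the answer.
Final answer: [-4, 6, -10, -11, 14, -15, -18]


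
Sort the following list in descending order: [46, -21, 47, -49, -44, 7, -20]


Original list: [46, -21, 47, -49, -44, 7, -20]
Repeatedly take the largest remaining element:
  Remaining [46, -21, 47, -49, -44, 7, -20] -> largest is 47
  Remaining [46, -21, -49, -44, 7, -20] -> largest is 46
  Remaining [-21, -49, -44, 7, -20] -> largest is 7
  Remaining [-21, -49, -44, -20] -> largest is -20
  Remaining [-21, -49, -44] -> largest is -21
  Remaining [-49, -44] -> largest is -44
  Remaining [-49] -> largest is -49
Collecting the picks in order gives the descending list.
Final answer: [47, 46, 7, -20, -21, -44, -49]


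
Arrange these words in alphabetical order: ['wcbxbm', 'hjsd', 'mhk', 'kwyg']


Compare strings character by character (the first differing letter decides):
  'hjsd' < 'kwyg' since 'h' < 'k' at position 1
  'kwyg' < 'mhk' since 'k' < 'm' at position 1
  'mhk' < 'wcbxbm' since 'm' < 'w' at position 1
Chaining these comparisons gives the alphabetical order.
Final answer: ['hjsd', 'kwyg', 'mhk', 'wcbxbm']


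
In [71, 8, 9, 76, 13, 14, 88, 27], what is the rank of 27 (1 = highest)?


Sort descending: [88, 76, 71, 27, 14, 13, 9, 8]
Find 27 in the sorted list.
27 is at position 4.
Final answer: 4


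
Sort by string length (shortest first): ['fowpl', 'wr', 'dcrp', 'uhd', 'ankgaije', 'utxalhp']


Compute lengths:
  'fowpl' has length 5
  'wr' has length 2
  'dcrp' has length 4
  'uhd' has length 3
  'ankgaije' has length 8
  'utxalhp' has length 7
Lengths in increasing order: 2 < 3 < 4 < 5 < 7 < 8
Listing the words in that order gives the answer.
Final answer: ['wr', 'uhd', 'dcrp', 'fowpl', 'utxalhp', 'ankgaije']


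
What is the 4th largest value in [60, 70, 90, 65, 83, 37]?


Sort descending: [90, 83, 70, 65, 60, 37]
The 4th element (1-indexed) is at index 3.
Value = 65
Final answer: 65


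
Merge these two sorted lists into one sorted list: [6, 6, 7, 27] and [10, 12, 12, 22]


List A: [6, 6, 7, 27]
List B: [10, 12, 12, 22]
Repeatedly compare the front elements and take the smaller:
  6 vs 10 -> take 6
  6 vs 10 -> take 6
  7 vs 10 -> take 7
  27 vs 10 -> take 10
  27 vs 12 -> take 12
  27 vs 12 -> take 12
  27 vs 22 -> take 22
  B is exhausted; append the rest of A: [27]
Final answer: [6, 6, 7, 10, 12, 12, 22, 27]


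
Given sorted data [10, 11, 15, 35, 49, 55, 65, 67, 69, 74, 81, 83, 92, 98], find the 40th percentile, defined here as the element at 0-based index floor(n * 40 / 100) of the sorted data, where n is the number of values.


The dataset has n = 14 elements.
Index = floor(14 * 40 / 100) = floor(560 / 100) = floor(5.6) = 5
Counting from index 0 in the sorted data, the element at index 5 is 55.
Final answer: 55


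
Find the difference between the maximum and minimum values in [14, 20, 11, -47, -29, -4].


Maximum value: 20
Minimum value: -47
Range = 20 - (-47) = 67
Final answer: 67


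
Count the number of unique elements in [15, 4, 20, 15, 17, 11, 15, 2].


List all unique values:
Distinct values: [2, 4, 11, 15, 17, 20]
Count = 6
Final answer: 6


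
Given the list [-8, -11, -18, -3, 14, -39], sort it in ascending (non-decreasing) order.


Original list: [-8, -11, -18, -3, 14, -39]
Repeatedly take the smallest remaining element:
  Remaining [-8, -11, -18, -3, 14, -39] -> smallest is -39
  Remaining [-8, -11, -18, -3, 14] -> smallest is -18
  Remaining [-8, -11, -3, 14] -> smallest is -11
  Remaining [-8, -3, 14] -> smallest is -8
  Remaining [-3, 14] -> smallest is -3
  Remaining [14] -> smallest is 14
Collecting the picks in order gives the sorted list.
Final answer: [-39, -18, -11, -8, -3, 14]


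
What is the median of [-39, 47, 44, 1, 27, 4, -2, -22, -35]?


First, sort the list: [-39, -35, -22, -2, 1, 4, 27, 44, 47]
The list has 9 elements (odd count).
The middle index is 4 (0-based), and the element there is 1.
Final answer: 1


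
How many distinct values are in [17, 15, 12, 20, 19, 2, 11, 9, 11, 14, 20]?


List all unique values:
Distinct values: [2, 9, 11, 12, 14, 15, 17, 19, 20]
Count = 9
Final answer: 9


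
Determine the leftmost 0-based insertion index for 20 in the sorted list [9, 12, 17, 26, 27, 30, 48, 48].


List is sorted: [9, 12, 17, 26, 27, 30, 48, 48]
We need the leftmost position where 20 can be inserted, i.e. the first index whose element is >= 20 (or the end of the list if none is).
Binary search with low=0, high=8 (0-based indices):
  low=0, high=8, mid=4: a[4]=27 >= 20, so high = 4
  low=0, high=4, mid=2: a[2]=17 < 20, so low = 3
  low=3, high=4, mid=3: a[3]=26 >= 20, so high = 3
Now low = high = 3, so the insertion index is 3.
Final answer: 3


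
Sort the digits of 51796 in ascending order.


The number 51796 has digits: 5, 1, 7, 9, 6
Sorted: 1, 5, 6, 7, 9
Joining the sorted digits gives the result.
Final answer: 15679


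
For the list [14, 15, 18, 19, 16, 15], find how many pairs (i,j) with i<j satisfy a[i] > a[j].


For each element, count the later elements that are smaller than it:
  14 (index 0): smaller elements after it = [] -> 0
  15 (index 1): smaller elements after it = [] -> 0
  18 (index 2): smaller elements after it = [16, 15] -> 2
  19 (index 3): smaller elements after it = [16, 15] -> 2
  16 (index 4): smaller elements after it = [15] -> 1
Total inversions = 0 + 0 + 2 + 2 + 1 = 5
Final answer: 5


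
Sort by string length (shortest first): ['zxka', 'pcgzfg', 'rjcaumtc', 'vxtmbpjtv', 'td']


Compute lengths:
  'zxka' has length 4
  'pcgzfg' has length 6
  'rjcaumtc' has length 8
  'vxtmbpjtv' has length 9
  'td' has length 2
Lengths in increasing order: 2 < 4 < 6 < 8 < 9
Listing the words in that order gives the answer.
Final answer: ['td', 'zxka', 'pcgzfg', 'rjcaumtc', 'vxtmbpjtv']


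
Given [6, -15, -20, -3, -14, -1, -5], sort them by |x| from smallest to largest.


Compute absolute values:
  |6| = 6
  |-15| = 15
  |-20| = 20
  |-3| = 3
  |-14| = 14
  |-1| = 1
  |-5| = 5
Absolute values in increasing order: 1 < 3 < 5 < 6 < 14 < 15 < 20
Listing the original numbers in that order gives the answer.
Final answer: [-1, -3, -5, 6, -14, -15, -20]


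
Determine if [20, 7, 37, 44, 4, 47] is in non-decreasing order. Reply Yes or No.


Check consecutive pairs:
  20 <= 7? False
  7 <= 37? True
  37 <= 44? True
  44 <= 4? False
  4 <= 47? True
2 consecutive pair(s) are out of order, so the list is not sorted.
Final answer: No


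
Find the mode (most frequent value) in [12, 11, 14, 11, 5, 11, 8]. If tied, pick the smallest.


Count the frequency of each value:
  5 appears 1 time(s)
  8 appears 1 time(s)
  11 appears 3 time(s)
  12 appears 1 time(s)
  14 appears 1 time(s)
Maximum frequency is 3.
Only 11 reaches that frequency, so it is the mode.
Final answer: 11


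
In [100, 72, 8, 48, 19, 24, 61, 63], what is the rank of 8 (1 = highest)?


Sort descending: [100, 72, 63, 61, 48, 24, 19, 8]
Find 8 in the sorted list.
8 is at position 8.
Final answer: 8


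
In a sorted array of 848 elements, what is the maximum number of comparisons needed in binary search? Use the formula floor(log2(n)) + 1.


Binary search halves the search space each step.
Maximum comparisons = floor(log2(848)) + 1
log2(848) = 9.7279
floor(log2(848)) = 9, so 9 + 1 = 10
Final answer: 10


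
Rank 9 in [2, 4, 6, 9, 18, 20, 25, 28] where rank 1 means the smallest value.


Sort ascending: [2, 4, 6, 9, 18, 20, 25, 28]
Find 9 in the sorted list.
9 is at position 4 (1-indexed).
Final answer: 4


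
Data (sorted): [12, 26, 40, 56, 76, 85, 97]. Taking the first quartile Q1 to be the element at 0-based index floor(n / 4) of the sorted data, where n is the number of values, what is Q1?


The list has n = 7 elements.
Q1 index = floor(7 / 4) = floor(1.75) = 1
Counting from index 0 in the sorted data, the element at index 1 is 26.
Final answer: 26


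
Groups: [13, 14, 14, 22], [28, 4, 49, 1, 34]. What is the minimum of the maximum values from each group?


Find max of each group:
  Group 1: [13, 14, 14, 22] -> max = 22
  Group 2: [28, 4, 49, 1, 34] -> max = 49
Maxes: [22, 49]
Minimum of maxes = 22
Final answer: 22


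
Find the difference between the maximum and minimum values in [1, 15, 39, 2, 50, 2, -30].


Maximum value: 50
Minimum value: -30
Range = 50 - (-30) = 80
Final answer: 80


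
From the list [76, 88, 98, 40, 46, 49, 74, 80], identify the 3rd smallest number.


Sort ascending: [40, 46, 49, 74, 76, 80, 88, 98]
The 3rd element (1-indexed) is at index 2.
Value = 49
Final answer: 49


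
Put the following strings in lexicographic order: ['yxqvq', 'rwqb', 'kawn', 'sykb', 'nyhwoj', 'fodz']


Compare strings character by character (the first differing letter decides):
  'fodz' < 'kawn' since 'f' < 'k' at position 1
  'kawn' < 'nyhwoj' since 'k' < 'n' at position 1
  'nyhwoj' < 'rwqb' since 'n' < 'r' at position 1
  'rwqb' < 'sykb' since 'r' < 's' at position 1
  'sykb' < 'yxqvq' since 's' < 'y' at position 1
Chaining these comparisons gives the alphabetical order.
Final answer: ['fodz', 'kawn', 'nyhwoj', 'rwqb', 'sykb', 'yxqvq']


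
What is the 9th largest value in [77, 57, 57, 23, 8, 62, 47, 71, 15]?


Sort descending: [77, 71, 62, 57, 57, 47, 23, 15, 8]
The 9th element (1-indexed) is at index 8.
Value = 8
Final answer: 8


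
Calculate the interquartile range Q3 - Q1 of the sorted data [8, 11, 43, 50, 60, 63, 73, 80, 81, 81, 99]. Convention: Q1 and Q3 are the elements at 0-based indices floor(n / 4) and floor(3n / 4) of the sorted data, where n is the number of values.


The data has n = 11 elements.
Q1 index = floor(11 / 4) = floor(2.75) = 2; Q3 index = floor(3 * 11 / 4) = floor(8.25) = 8
Q1 = element at index 2 = 43
Q3 = element at index 8 = 81
IQR = 81 - 43 = 38
Final answer: 38


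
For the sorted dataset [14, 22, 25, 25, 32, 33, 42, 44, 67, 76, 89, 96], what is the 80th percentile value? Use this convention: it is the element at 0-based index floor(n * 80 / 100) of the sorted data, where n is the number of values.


The dataset has n = 12 elements.
Index = floor(12 * 80 / 100) = floor(960 / 100) = floor(9.6) = 9
Counting from index 0 in the sorted data, the element at index 9 is 76.
Final answer: 76


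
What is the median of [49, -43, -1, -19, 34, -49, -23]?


First, sort the list: [-49, -43, -23, -19, -1, 34, 49]
The list has 7 elements (odd count).
The middle index is 3 (0-based), and the element there is -19.
Final answer: -19


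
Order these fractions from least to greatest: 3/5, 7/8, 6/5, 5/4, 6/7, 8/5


Convert to decimal for comparison:
  3/5 = 0.6
  7/8 = 0.875
  6/5 = 1.2
  5/4 = 1.25
  6/7 = 0.8571
  8/5 = 1.6
Decimals in increasing order: 0.6 < 0.8571 < 0.875 < 1.2 < 1.25 < 1.6
Writing each back as its fraction gives the sorted order.
Final answer: 3/5, 6/7, 7/8, 6/5, 5/4, 8/5


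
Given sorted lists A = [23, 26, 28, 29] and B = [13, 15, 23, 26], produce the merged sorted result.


List A: [23, 26, 28, 29]
List B: [13, 15, 23, 26]
Repeatedly compare the front elements and take the smaller:
  23 vs 13 -> take 13
  23 vs 15 -> take 15
  23 vs 23 -> take 23
  26 vs 23 -> take 23
  26 vs 26 -> take 26
  28 vs 26 -> take 26
  B is exhausted; append the rest of A: [28, 29]
Final answer: [13, 15, 23, 23, 26, 26, 28, 29]


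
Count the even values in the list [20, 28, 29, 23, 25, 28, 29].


Check each element:
  20 is even
  28 is even
  29 is odd
  23 is odd
  25 is odd
  28 is even
  29 is odd
Evens: [20, 28, 28]
Count of evens = 3
Final answer: 3


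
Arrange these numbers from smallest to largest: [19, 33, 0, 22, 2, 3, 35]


Original list: [19, 33, 0, 22, 2, 3, 35]
Repeatedly take the smallest remaining element:
  Remaining [19, 33, 0, 22, 2, 3, 35] -> smallest is 0
  Remaining [19, 33, 22, 2, 3, 35] -> smallest is 2
  Remaining [19, 33, 22, 3, 35] -> smallest is 3
  Remaining [19, 33, 22, 35] -> smallest is 19
  Remaining [33, 22, 35] -> smallest is 22
  Remaining [33, 35] -> smallest is 33
  Remaining [35] -> smallest is 35
Collecting the picks in order gives the sorted list.
Final answer: [0, 2, 3, 19, 22, 33, 35]


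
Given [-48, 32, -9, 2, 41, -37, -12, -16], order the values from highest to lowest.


Original list: [-48, 32, -9, 2, 41, -37, -12, -16]
Repeatedly take the largest remaining element:
  Remaining [-48, 32, -9, 2, 41, -37, -12, -16] -> largest is 41
  Remaining [-48, 32, -9, 2, -37, -12, -16] -> largest is 32
  Remaining [-48, -9, 2, -37, -12, -16] -> largest is 2
  Remaining [-48, -9, -37, -12, -16] -> largest is -9
  Remaining [-48, -37, -12, -16] -> largest is -12
  Remaining [-48, -37, -16] -> largest is -16
  Remaining [-48, -37] -> largest is -37
  Remaining [-48] -> largest is -48
Collecting the picks in order gives the descending list.
Final answer: [41, 32, 2, -9, -12, -16, -37, -48]


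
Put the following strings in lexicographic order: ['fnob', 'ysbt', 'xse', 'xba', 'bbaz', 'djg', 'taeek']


Compare strings character by character (the first differing letter decides):
  'bbaz' < 'djg' since 'b' < 'd' at position 1
  'djg' < 'fnob' since 'd' < 'f' at position 1
  'fnob' < 'taeek' since 'f' < 't' at position 1
  'taeek' < 'xba' since 't' < 'x' at position 1
  'xba' < 'xse' since 'b' < 's' at position 2
  'xse' < 'ysbt' since 'x' < 'y' at position 1
Chaining these comparisons gives the alphabetical order.
Final answer: ['bbaz', 'djg', 'fnob', 'taeek', 'xba', 'xse', 'ysbt']


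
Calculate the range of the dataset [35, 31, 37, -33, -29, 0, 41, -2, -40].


Maximum value: 41
Minimum value: -40
Range = 41 - (-40) = 81
Final answer: 81


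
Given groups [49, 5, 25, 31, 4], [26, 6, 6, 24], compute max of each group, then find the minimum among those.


Find max of each group:
  Group 1: [49, 5, 25, 31, 4] -> max = 49
  Group 2: [26, 6, 6, 24] -> max = 26
Maxes: [49, 26]
Minimum of maxes = 26
Final answer: 26


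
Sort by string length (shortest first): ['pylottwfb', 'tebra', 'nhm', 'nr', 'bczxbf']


Compute lengths:
  'pylottwfb' has length 9
  'tebra' has length 5
  'nhm' has length 3
  'nr' has length 2
  'bczxbf' has length 6
Lengths in increasing order: 2 < 3 < 5 < 6 < 9
Listing the words in that order gives the answer.
Final answer: ['nr', 'nhm', 'tebra', 'bczxbf', 'pylottwfb']


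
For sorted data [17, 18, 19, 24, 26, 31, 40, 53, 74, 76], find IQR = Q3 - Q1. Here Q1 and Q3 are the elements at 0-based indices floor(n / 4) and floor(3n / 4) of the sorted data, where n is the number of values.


The data has n = 10 elements.
Q1 index = floor(10 / 4) = floor(2.5) = 2; Q3 index = floor(3 * 10 / 4) = floor(7.5) = 7
Q1 = element at index 2 = 19
Q3 = element at index 7 = 53
IQR = 53 - 19 = 34
Final answer: 34


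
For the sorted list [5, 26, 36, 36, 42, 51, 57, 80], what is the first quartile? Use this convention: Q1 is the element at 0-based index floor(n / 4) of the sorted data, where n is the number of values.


The list has n = 8 elements.
Q1 index = floor(8 / 4) = floor(2) = 2
Counting from index 0 in the sorted data, the element at index 2 is 36.
Final answer: 36


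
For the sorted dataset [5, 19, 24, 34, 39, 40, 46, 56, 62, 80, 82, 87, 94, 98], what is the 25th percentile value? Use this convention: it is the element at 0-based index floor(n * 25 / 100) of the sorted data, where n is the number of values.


The dataset has n = 14 elements.
Index = floor(14 * 25 / 100) = floor(350 / 100) = floor(3.5) = 3
Counting from index 0 in the sorted data, the element at index 3 is 34.
Final answer: 34


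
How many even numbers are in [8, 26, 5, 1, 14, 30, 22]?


Check each element:
  8 is even
  26 is even
  5 is odd
  1 is odd
  14 is even
  30 is even
  22 is even
Evens: [8, 26, 14, 30, 22]
Count of evens = 5
Final answer: 5


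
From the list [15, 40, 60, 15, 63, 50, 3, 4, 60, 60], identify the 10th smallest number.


Sort ascending: [3, 4, 15, 15, 40, 50, 60, 60, 60, 63]
The 10th element (1-indexed) is at index 9.
Value = 63
Final answer: 63


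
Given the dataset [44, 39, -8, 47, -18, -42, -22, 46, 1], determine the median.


First, sort the list: [-42, -22, -18, -8, 1, 39, 44, 46, 47]
The list has 9 elements (odd count).
The middle index is 4 (0-based), and the element there is 1.
Final answer: 1


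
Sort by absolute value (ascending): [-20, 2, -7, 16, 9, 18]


Compute absolute values:
  |-20| = 20
  |2| = 2
  |-7| = 7
  |16| = 16
  |9| = 9
  |18| = 18
Absolute values in increasing order: 2 < 7 < 9 < 16 < 18 < 20
Listing the original numbers in that order gives the answer.
Final answer: [2, -7, 9, 16, 18, -20]


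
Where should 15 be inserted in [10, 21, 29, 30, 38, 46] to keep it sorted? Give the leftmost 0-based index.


List is sorted: [10, 21, 29, 30, 38, 46]
We need the leftmost position where 15 can be inserted, i.e. the first index whose element is >= 15 (or the end of the list if none is).
Binary search with low=0, high=6 (0-based indices):
  low=0, high=6, mid=3: a[3]=30 >= 15, so high = 3
  low=0, high=3, mid=1: a[1]=21 >= 15, so high = 1
  low=0, high=1, mid=0: a[0]=10 < 15, so low = 1
Now low = high = 1, so the insertion index is 1.
Final answer: 1


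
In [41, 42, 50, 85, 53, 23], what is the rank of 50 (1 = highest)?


Sort descending: [85, 53, 50, 42, 41, 23]
Find 50 in the sorted list.
50 is at position 3.
Final answer: 3


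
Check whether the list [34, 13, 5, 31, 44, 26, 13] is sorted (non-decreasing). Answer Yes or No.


Check consecutive pairs:
  34 <= 13? False
  13 <= 5? False
  5 <= 31? True
  31 <= 44? True
  44 <= 26? False
  26 <= 13? False
4 consecutive pair(s) are out of order, so the list is not sorted.
Final answer: No


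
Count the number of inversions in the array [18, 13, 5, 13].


For each element, count the later elements that are smaller than it:
  18 (index 0): smaller elements after it = [13, 5, 13] -> 3
  13 (index 1): smaller elements after it = [5] -> 1
  5 (index 2): smaller elements after it = [] -> 0
Total inversions = 3 + 1 + 0 = 4
Final answer: 4


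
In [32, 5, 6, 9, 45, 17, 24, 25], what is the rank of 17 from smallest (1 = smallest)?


Sort ascending: [5, 6, 9, 17, 24, 25, 32, 45]
Find 17 in the sorted list.
17 is at position 4 (1-indexed).
Final answer: 4


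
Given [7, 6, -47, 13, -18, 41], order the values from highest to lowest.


Original list: [7, 6, -47, 13, -18, 41]
Repeatedly take the largest remaining element:
  Remaining [7, 6, -47, 13, -18, 41] -> largest is 41
  Remaining [7, 6, -47, 13, -18] -> largest is 13
  Remaining [7, 6, -47, -18] -> largest is 7
  Remaining [6, -47, -18] -> largest is 6
  Remaining [-47, -18] -> largest is -18
  Remaining [-47] -> largest is -47
Collecting the picks in order gives the descending list.
Final answer: [41, 13, 7, 6, -18, -47]


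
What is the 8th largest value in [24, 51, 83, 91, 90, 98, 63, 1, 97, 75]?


Sort descending: [98, 97, 91, 90, 83, 75, 63, 51, 24, 1]
The 8th element (1-indexed) is at index 7.
Value = 51
Final answer: 51


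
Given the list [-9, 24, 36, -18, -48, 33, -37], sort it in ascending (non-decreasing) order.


Original list: [-9, 24, 36, -18, -48, 33, -37]
Repeatedly take the smallest remaining element:
  Remaining [-9, 24, 36, -18, -48, 33, -37] -> smallest is -48
  Remaining [-9, 24, 36, -18, 33, -37] -> smallest is -37
  Remaining [-9, 24, 36, -18, 33] -> smallest is -18
  Remaining [-9, 24, 36, 33] -> smallest is -9
  Remaining [24, 36, 33] -> smallest is 24
  Remaining [36, 33] -> smallest is 33
  Remaining [36] -> smallest is 36
Collecting the picks in order gives the sorted list.
Final answer: [-48, -37, -18, -9, 24, 33, 36]


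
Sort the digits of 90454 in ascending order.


The number 90454 has digits: 9, 0, 4, 5, 4
Sorted: 0, 4, 4, 5, 9
Joining the sorted digits gives the result.
Final answer: 04459


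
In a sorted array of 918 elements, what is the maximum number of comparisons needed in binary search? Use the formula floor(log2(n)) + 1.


Binary search halves the search space each step.
Maximum comparisons = floor(log2(918)) + 1
log2(918) = 9.8424
floor(log2(918)) = 9, so 9 + 1 = 10
Final answer: 10


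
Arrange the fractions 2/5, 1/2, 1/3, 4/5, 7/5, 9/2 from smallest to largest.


Convert to decimal for comparison:
  2/5 = 0.4
  1/2 = 0.5
  1/3 = 0.3333
  4/5 = 0.8
  7/5 = 1.4
  9/2 = 4.5
Decimals in increasing order: 0.3333 < 0.4 < 0.5 < 0.8 < 1.4 < 4.5
Writing each back as its fraction gives the sorted order.
Final answer: 1/3, 2/5, 1/2, 4/5, 7/5, 9/2


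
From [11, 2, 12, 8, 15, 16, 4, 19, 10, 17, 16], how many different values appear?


List all unique values:
Distinct values: [2, 4, 8, 10, 11, 12, 15, 16, 17, 19]
Count = 10
Final answer: 10


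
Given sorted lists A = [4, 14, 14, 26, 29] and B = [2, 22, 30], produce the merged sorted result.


List A: [4, 14, 14, 26, 29]
List B: [2, 22, 30]
Repeatedly compare the front elements and take the smaller:
  4 vs 2 -> take 2
  4 vs 22 -> take 4
  14 vs 22 -> take 14
  14 vs 22 -> take 14
  26 vs 22 -> take 22
  26 vs 30 -> take 26
  29 vs 30 -> take 29
  A is exhausted; append the rest of B: [30]
Final answer: [2, 4, 14, 14, 22, 26, 29, 30]


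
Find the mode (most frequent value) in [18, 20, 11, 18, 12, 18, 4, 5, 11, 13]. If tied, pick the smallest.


Count the frequency of each value:
  4 appears 1 time(s)
  5 appears 1 time(s)
  11 appears 2 time(s)
  12 appears 1 time(s)
  13 appears 1 time(s)
  18 appears 3 time(s)
  20 appears 1 time(s)
Maximum frequency is 3.
Only 18 reaches that frequency, so it is the mode.
Final answer: 18


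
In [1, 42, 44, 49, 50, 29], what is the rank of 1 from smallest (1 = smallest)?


Sort ascending: [1, 29, 42, 44, 49, 50]
Find 1 in the sorted list.
1 is at position 1 (1-indexed).
Final answer: 1


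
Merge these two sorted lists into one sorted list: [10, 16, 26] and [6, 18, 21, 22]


List A: [10, 16, 26]
List B: [6, 18, 21, 22]
Repeatedly compare the front elements and take the smaller:
  10 vs 6 -> take 6
  10 vs 18 -> take 10
  16 vs 18 -> take 16
  26 vs 18 -> take 18
  26 vs 21 -> take 21
  26 vs 22 -> take 22
  B is exhausted; append the rest of A: [26]
Final answer: [6, 10, 16, 18, 21, 22, 26]


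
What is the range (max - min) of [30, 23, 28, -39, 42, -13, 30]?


Maximum value: 42
Minimum value: -39
Range = 42 - (-39) = 81
Final answer: 81


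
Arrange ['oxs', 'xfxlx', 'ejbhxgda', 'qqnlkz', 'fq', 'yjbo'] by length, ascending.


Compute lengths:
  'oxs' has length 3
  'xfxlx' has length 5
  'ejbhxgda' has length 8
  'qqnlkz' has length 6
  'fq' has length 2
  'yjbo' has length 4
Lengths in increasing order: 2 < 3 < 4 < 5 < 6 < 8
Listing the words in that order gives the answer.
Final answer: ['fq', 'oxs', 'yjbo', 'xfxlx', 'qqnlkz', 'ejbhxgda']


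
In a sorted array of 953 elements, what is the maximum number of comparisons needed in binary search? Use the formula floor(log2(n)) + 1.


Binary search halves the search space each step.
Maximum comparisons = floor(log2(953)) + 1
log2(953) = 9.8963
floor(log2(953)) = 9, so 9 + 1 = 10
Final answer: 10


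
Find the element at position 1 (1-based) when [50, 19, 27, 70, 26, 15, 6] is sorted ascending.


Sort ascending: [6, 15, 19, 26, 27, 50, 70]
The 1st element (1-indexed) is at index 0.
Value = 6
Final answer: 6


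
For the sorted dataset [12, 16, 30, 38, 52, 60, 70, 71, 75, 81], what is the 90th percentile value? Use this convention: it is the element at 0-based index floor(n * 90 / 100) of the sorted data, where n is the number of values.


The dataset has n = 10 elements.
Index = floor(10 * 90 / 100) = floor(900 / 100) = floor(9) = 9
Counting from index 0 in the sorted data, the element at index 9 is 81.
Final answer: 81


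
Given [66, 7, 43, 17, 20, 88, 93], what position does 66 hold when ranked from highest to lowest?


Sort descending: [93, 88, 66, 43, 20, 17, 7]
Find 66 in the sorted list.
66 is at position 3.
Final answer: 3


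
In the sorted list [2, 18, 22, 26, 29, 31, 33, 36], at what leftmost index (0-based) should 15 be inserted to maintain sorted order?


List is sorted: [2, 18, 22, 26, 29, 31, 33, 36]
We need the leftmost position where 15 can be inserted, i.e. the first index whose element is >= 15 (or the end of the list if none is).
Binary search with low=0, high=8 (0-based indices):
  low=0, high=8, mid=4: a[4]=29 >= 15, so high = 4
  low=0, high=4, mid=2: a[2]=22 >= 15, so high = 2
  low=0, high=2, mid=1: a[1]=18 >= 15, so high = 1
  low=0, high=1, mid=0: a[0]=2 < 15, so low = 1
Now low = high = 1, so the insertion index is 1.
Final answer: 1


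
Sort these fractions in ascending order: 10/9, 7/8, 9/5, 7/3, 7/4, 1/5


Convert to decimal for comparison:
  10/9 = 1.1111
  7/8 = 0.875
  9/5 = 1.8
  7/3 = 2.3333
  7/4 = 1.75
  1/5 = 0.2
Decimals in increasing order: 0.2 < 0.875 < 1.1111 < 1.75 < 1.8 < 2.3333
Writing each back as its fraction gives the sorted order.
Final answer: 1/5, 7/8, 10/9, 7/4, 9/5, 7/3


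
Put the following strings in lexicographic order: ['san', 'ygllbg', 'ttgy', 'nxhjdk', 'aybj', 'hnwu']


Compare strings character by character (the first differing letter decides):
  'aybj' < 'hnwu' since 'a' < 'h' at position 1
  'hnwu' < 'nxhjdk' since 'h' < 'n' at position 1
  'nxhjdk' < 'san' since 'n' < 's' at position 1
  'san' < 'ttgy' since 's' < 't' at position 1
  'ttgy' < 'ygllbg' since 't' < 'y' at position 1
Chaining these comparisons gives the alphabetical order.
Final answer: ['aybj', 'hnwu', 'nxhjdk', 'san', 'ttgy', 'ygllbg']


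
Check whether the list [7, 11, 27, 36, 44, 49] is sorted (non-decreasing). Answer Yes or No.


Check consecutive pairs:
  7 <= 11? True
  11 <= 27? True
  27 <= 36? True
  36 <= 44? True
  44 <= 49? True
Every consecutive pair is in order, so the list is non-decreasing.
Final answer: Yes


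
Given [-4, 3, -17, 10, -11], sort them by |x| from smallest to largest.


Compute absolute values:
  |-4| = 4
  |3| = 3
  |-17| = 17
  |10| = 10
  |-11| = 11
Absolute values in increasing order: 3 < 4 < 10 < 11 < 17
Listing the original numbers in that order gives the answer.
Final answer: [3, -4, 10, -11, -17]


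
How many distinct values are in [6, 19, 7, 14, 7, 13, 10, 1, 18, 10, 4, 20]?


List all unique values:
Distinct values: [1, 4, 6, 7, 10, 13, 14, 18, 19, 20]
Count = 10
Final answer: 10


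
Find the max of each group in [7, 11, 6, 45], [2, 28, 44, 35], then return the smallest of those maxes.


Find max of each group:
  Group 1: [7, 11, 6, 45] -> max = 45
  Group 2: [2, 28, 44, 35] -> max = 44
Maxes: [45, 44]
Minimum of maxes = 44
Final answer: 44


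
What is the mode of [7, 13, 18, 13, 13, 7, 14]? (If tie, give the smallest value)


Count the frequency of each value:
  7 appears 2 time(s)
  13 appears 3 time(s)
  14 appears 1 time(s)
  18 appears 1 time(s)
Maximum frequency is 3.
Only 13 reaches that frequency, so it is the mode.
Final answer: 13
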